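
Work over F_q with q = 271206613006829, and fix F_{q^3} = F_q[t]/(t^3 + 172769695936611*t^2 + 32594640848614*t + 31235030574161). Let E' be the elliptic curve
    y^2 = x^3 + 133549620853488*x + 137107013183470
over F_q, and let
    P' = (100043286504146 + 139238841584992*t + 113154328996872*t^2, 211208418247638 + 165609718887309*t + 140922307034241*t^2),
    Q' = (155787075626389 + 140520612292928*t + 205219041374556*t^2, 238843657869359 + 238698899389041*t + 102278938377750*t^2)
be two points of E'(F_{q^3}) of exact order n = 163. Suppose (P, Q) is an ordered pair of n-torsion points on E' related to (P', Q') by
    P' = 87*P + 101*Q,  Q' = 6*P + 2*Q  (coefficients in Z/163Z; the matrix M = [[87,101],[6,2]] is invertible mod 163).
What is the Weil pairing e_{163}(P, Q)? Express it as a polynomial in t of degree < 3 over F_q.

Under M = [[87,101],[6,2]] in GL_2(Z/163), e_{163}(P',Q') = e_{163}(P,Q)^(87*2-101*6 mod 163).
Hence e(P,Q) = e(P',Q')^{143} where 143 = 57^{-1} mod 163.
Double-and-add over 10100011: 8-1 doublings, 4-1 additions; each step l_{T,T}/v_{2T} or l_{T,P'}/v at Q'+S for random S.
Miller gives e_{163}(P',Q') = 265896944075092 + 249113781106396*t + 242237314520529*t^2 in F_{271206613006829^3}.
e_{163}(P,Q) = (265896944075092 + 249113781106396*t + 242237314520529*t^2)^{143} = 266771922353864 + 94315714115226*t + 264423878415655*t^2.

266771922353864 + 94315714115226*t + 264423878415655*t^2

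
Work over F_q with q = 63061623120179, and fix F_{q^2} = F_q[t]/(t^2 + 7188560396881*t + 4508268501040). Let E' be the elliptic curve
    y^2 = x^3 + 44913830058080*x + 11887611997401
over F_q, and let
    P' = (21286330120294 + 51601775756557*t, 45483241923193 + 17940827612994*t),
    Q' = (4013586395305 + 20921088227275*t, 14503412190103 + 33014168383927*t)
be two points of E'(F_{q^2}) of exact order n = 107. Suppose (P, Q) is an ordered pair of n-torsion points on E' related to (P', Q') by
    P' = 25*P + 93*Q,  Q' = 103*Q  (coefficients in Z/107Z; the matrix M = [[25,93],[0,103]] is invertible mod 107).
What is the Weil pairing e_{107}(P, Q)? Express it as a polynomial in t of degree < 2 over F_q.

29435414990688 + 42888492446707*t

Under M = [[25,93],[0,103]] in GL_2(Z/107), e_{107}(P',Q') = e_{107}(P,Q)^(25*103-93*0 mod 107).
Inverting 7 mod 107: 46. Thus e_{107}(P,Q) = e(P',Q')^{46}.
Run Miller on y^2=x^3+44913830058080*x+11887611997401 over F_{63061623120179}: ladder 1101011 (7 bits); e = f_P(D_Q)/f_Q(D_P).
Miller gives e_{107}(P',Q') = 2055370046652 + 34909576241070*t in F_{63061623120179^2}.
Hence e(P,Q) = 29435414990688 + 42888492446707*t in F_{63061623120179^2}^*.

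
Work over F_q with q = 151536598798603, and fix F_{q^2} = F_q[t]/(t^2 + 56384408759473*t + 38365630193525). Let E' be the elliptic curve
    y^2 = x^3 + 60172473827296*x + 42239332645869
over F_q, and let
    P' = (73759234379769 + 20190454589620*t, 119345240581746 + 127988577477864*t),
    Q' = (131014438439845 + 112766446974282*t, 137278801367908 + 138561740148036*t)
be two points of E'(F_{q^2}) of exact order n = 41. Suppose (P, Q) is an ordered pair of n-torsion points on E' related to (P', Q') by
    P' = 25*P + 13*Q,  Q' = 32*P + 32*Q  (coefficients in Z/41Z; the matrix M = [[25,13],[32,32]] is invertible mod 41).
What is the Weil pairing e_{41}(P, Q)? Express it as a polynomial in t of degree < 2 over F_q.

Under M = [[25,13],[32,32]] in GL_2(Z/41), e_{41}(P',Q') = e_{41}(P,Q)^(25*32-13*32 mod 41).
det(M) mod 41 = 15; its inverse in (Z/41)^* is 11 (check: 15*11 mod 41 = 1).
6-bit Miller (101001) on E'/F_{151536598798603} with a'=60172473827296, b'=42239332645869: accumulate tangent/chord ratios at Q'+S and P'+S'.
Miller gives e_{41}(P',Q') = 25303272559790 + 51702648573316*t in F_{151536598798603^2}.
(25303272559790 + 51702648573316*t)^{11} mod (151536598798603,f) = 40452804405619 + 130456573484901*t.

40452804405619 + 130456573484901*t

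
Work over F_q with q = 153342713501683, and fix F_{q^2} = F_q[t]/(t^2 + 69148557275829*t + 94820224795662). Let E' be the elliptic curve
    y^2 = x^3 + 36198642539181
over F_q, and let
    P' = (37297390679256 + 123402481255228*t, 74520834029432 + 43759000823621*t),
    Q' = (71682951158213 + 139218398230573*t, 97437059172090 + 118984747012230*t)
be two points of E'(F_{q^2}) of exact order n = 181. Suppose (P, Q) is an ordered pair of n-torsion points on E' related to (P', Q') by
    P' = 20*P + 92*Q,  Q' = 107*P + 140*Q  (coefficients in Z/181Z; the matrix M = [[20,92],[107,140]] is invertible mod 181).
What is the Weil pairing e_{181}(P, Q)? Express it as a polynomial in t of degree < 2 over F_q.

Alternating bilinearity on E[181] (values in mu_{181} in F_{153342713501683^2}) gives e(P',Q') = e(P,Q)^det(M).
Inverting 15 mod 181: 169. Thus e_{181}(P,Q) = e(P',Q')^{169}.
Miller loop for e_{181} over F_{153342713501683^2}: bits of 181 = 10110101; 7 double steps + 4 add steps, l/v at each.
Miller gives e_{181}(P',Q') = 20719216005514 + 124588359593964*t in F_{153342713501683^2}.
Hence e(P,Q) = 48302418145108 + 39515400072904*t in F_{153342713501683^2}^*.

48302418145108 + 39515400072904*t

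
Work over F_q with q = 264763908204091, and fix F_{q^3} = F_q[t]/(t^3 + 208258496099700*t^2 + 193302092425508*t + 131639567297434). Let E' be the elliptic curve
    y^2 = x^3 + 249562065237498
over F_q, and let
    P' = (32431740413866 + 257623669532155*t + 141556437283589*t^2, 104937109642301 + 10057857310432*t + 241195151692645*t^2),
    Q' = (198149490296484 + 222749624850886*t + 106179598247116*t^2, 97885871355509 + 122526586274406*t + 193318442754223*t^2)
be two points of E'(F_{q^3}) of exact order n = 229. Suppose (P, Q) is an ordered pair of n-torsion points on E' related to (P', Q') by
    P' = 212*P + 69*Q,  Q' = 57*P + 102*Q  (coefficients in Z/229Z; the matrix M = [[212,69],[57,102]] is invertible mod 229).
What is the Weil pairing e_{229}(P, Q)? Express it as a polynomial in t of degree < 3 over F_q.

e_{229} is bilinear + alternating on E[229], so e_{229}(212*P + 69*Q, 57*P + 102*Q) = e_{229}(P,Q)^(212*102-69*57).
det(M) mod 229 = 58; its inverse in (Z/229)^* is 154 (check: 58*154 mod 229 = 1).
8-bit Miller (11100101) on E'/F_{264763908204091} with a'=0, b'=249562065237498: accumulate tangent/chord ratios at Q'+S and P'+S'.
Result: e(P',Q') = 113448813543381 + 172897101054732*t + 149915706418906*t^2.
Finally e_{229}(P,Q) = 163817914819891 + 14978361509013*t + 46916319093156*t^2.

163817914819891 + 14978361509013*t + 46916319093156*t^2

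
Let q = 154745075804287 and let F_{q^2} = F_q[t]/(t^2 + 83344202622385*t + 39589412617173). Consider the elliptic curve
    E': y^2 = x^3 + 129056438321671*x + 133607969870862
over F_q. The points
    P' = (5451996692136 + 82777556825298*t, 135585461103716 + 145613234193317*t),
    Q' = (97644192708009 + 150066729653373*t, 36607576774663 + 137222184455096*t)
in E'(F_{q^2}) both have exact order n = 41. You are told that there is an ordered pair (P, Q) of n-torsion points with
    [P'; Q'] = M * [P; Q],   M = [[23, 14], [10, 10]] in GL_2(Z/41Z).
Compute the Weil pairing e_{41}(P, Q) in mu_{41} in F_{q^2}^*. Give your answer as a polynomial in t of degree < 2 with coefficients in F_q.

36503966935155 + 72141576625077*t

e_{41}(aP+bQ,cP+dQ) = e_{41}(P,Q)^(ad-bc); with (a,b,c,d)=(23,14,10,10) this gives the det-41 law.
det(M) mod 41 = 8; its inverse in (Z/41)^* is 36 (check: 8*36 mod 41 = 1).
Run Miller on y^2=x^3+129056438321671*x+133607969870862 over F_{154745075804287}: ladder 101001 (6 bits); e = f_P(D_Q)/f_Q(D_P).
So e_{41}(P',Q') = 87522126232537 + 61699921552972*t.
Thus e_{41}(P,Q) = 36503966935155 + 72141576625077*t.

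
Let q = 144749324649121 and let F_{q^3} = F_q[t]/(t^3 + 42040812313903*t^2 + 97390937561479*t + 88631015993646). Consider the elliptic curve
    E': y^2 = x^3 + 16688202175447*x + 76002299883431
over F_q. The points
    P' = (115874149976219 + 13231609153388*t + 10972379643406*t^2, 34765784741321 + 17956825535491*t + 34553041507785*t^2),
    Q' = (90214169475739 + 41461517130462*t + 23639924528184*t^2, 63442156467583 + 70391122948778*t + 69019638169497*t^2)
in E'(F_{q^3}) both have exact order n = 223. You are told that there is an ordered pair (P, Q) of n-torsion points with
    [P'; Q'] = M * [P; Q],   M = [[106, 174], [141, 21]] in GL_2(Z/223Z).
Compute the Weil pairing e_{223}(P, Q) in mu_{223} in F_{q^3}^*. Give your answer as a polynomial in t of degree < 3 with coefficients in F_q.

55055537300632 + 18163941899127*t + 94615521527078*t^2

The 223-Weil pairing on E[223] over F_{144749324649121} is alternating-bilinear: e_{223}(P',Q') = e_{223}(P,Q)^det(M).
So e_{223}(P,Q) = e_{223}(P',Q')^{195}, since 215*195 = 1 mod 223.
Run Miller on y^2=x^3+16688202175447*x+76002299883431 over F_{144749324649121}: ladder 11011111 (8 bits); e = f_P(D_Q)/f_Q(D_P).
f_P(D_Q)/f_Q(D_P) = 104815201808657 + 52752139673866*t + 46652888906651*t^2.
e_{223}(P,Q) = (104815201808657 + 52752139673866*t + 46652888906651*t^2)^{195} = 55055537300632 + 18163941899127*t + 94615521527078*t^2.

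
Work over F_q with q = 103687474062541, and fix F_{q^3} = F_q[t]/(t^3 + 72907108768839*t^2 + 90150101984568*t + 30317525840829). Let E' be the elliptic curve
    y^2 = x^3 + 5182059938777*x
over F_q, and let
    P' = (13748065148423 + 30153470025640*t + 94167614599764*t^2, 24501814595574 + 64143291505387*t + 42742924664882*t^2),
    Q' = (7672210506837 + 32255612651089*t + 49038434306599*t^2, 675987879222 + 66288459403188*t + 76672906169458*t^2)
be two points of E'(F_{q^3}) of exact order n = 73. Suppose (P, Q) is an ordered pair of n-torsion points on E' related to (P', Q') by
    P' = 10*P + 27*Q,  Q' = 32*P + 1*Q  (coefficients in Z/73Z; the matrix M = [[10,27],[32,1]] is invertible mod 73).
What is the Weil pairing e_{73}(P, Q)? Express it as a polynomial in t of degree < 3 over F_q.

e_{73}(aP+bQ,cP+dQ) = e_{73}(P,Q)^(ad-bc); with (a,b,c,d)=(10,27,32,1) this gives the det-73 law.
det M = 10*1 - 27*32 = -854 = 22 (mod 73); 22^{-1} = 10 (mod 73).
7-bit Miller (1001001) on E'/F_{103687474062541} with a'=5182059938777, b'=0: accumulate tangent/chord ratios at Q'+S and P'+S'.
Miller gives e_{73}(P',Q') = 81165311550674 + 95564083945315*t + 40616183331172*t^2 in F_{103687474062541^3}.
e_{73}(P,Q) = (81165311550674 + 95564083945315*t + 40616183331172*t^2)^{10} = 91584919035560 + 102802709420513*t + 63812150609409*t^2.

91584919035560 + 102802709420513*t + 63812150609409*t^2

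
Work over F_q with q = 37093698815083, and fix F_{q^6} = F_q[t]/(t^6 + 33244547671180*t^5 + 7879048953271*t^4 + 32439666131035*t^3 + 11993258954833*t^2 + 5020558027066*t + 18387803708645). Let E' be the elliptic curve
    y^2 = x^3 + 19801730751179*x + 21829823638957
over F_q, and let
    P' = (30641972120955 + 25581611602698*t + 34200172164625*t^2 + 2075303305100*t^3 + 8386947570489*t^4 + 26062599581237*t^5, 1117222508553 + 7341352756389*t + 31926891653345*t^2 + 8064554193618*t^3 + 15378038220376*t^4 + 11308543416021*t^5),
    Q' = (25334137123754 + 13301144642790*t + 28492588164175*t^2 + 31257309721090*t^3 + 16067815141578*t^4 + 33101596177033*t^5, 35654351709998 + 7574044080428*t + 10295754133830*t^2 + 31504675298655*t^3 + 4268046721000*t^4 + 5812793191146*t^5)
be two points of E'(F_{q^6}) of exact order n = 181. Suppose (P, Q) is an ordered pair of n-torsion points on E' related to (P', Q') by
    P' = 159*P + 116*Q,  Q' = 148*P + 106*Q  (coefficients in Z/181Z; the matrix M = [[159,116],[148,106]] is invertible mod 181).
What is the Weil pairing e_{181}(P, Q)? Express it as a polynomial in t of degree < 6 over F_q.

e_{181}(aP+bQ,cP+dQ) = e_{181}(P,Q)^(ad-bc); with (a,b,c,d)=(159,116,148,106) this gives the det-181 law.
159*106 - 116*148 = -314; reduced mod 181: det = 48, inverse 132.
8-bit Miller (10110101) on E'/F_{37093698815083} with a'=19801730751179, b'=21829823638957: accumulate tangent/chord ratios at Q'+S and P'+S'.
Result: e(P',Q') = 31488324825864 + 13694273135570*t + 35954937777615*t^2 + 34849620298839*t^3 + 32801791782074*t^4 + 7865750681659*t^5.
Raise to 132: e(P,Q) = 5533558875091 + 30297742248059*t + 3611993134946*t^2 + 33407164450096*t^3 + 12812955923293*t^4 + 33556736350061*t^5 in mu_{181}.

5533558875091 + 30297742248059*t + 3611993134946*t^2 + 33407164450096*t^3 + 12812955923293*t^4 + 33556736350061*t^5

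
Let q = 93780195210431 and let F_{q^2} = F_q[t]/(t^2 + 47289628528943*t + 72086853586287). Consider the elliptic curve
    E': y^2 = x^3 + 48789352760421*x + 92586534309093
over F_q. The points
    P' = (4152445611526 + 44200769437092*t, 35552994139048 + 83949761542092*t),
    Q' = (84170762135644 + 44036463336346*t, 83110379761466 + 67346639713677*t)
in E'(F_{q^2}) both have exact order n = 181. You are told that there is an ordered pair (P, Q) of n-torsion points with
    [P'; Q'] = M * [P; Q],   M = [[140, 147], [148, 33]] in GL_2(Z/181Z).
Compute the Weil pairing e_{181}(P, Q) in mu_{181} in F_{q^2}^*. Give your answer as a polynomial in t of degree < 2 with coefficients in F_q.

Alternating bilinearity on E[181] (values in mu_{181} in F_{93780195210431^2}) gives e(P',Q') = e(P,Q)^det(M).
So e_{181}(P,Q) = e_{181}(P',Q')^{135}, since 59*135 = 1 mod 181.
Double-and-add over 10110101: 8-1 doublings, 5-1 additions; each step l_{T,T}/v_{2T} or l_{T,P'}/v at Q'+S for random S.
Miller gives e_{181}(P',Q') = 74325013881538 + 75977773987075*t in F_{93780195210431^2}.
Finally e_{181}(P,Q) = 55951426217613 + 31964146095925*t.

55951426217613 + 31964146095925*t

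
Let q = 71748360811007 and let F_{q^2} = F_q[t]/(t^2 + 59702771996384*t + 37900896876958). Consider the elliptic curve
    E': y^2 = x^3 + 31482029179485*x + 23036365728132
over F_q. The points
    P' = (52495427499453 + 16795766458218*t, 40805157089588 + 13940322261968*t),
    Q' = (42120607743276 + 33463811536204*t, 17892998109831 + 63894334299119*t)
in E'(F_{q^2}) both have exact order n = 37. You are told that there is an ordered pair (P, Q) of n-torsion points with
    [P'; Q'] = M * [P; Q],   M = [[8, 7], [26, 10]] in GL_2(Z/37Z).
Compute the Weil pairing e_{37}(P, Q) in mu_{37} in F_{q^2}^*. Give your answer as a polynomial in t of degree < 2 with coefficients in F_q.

44869948610867 + 37093241325343*t

The 37-Weil pairing on E[37] over F_{71748360811007} is alternating-bilinear: e_{37}(P',Q') = e_{37}(P,Q)^det(M).
So e_{37}(P,Q) = e_{37}(P',Q')^{33}, since 9*33 = 1 mod 37.
6-bit Miller (100101) on E'/F_{71748360811007} with a'=31482029179485, b'=23036365728132: accumulate tangent/chord ratios at Q'+S and P'+S'.
Result: e(P',Q') = 65040118216291 + 69941609022052*t.
Thus e_{37}(P,Q) = 44869948610867 + 37093241325343*t.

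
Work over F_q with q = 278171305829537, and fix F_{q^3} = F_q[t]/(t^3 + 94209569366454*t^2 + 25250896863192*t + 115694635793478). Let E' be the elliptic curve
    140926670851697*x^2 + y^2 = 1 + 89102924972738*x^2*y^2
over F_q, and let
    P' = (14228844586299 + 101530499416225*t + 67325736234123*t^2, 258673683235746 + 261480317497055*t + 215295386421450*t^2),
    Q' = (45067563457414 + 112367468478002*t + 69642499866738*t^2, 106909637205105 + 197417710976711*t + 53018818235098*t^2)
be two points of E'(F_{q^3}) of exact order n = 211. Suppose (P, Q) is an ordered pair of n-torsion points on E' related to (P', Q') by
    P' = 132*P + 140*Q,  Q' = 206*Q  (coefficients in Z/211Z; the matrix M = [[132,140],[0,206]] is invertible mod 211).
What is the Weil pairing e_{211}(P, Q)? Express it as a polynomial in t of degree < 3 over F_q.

248682339592454 + 247655652441369*t + 5739351952004*t^2

e_{211}(aP+bQ,cP+dQ) = e_{211}(P,Q)^(ad-bc); with (a,b,c,d)=(132,140,0,206) this gives the det-211 law.
det M = 132*206 - 140*0 = 27192 = 184 (mod 211); 184^{-1} = 125 (mod 211).
Edwards->Montgomery: u=(1+y)/(1-y), v=u/x -> 12139467529911v^2=u^3+84133282305911u^2+u; then x_W=82498762927124u+84700150275662: y^2=x^3+10908767099138*x+172549150485410.
Double-and-add over 11010011: 8-1 doublings, 5-1 additions; each step l_{T,T}/v_{2T} or l_{T,P'}/v at Q'+S for random S.
So e_{211}(P',Q') = 135210854863074 + 147619183230809*t + 270903870237850*t^2.
Finally e_{211}(P,Q) = 248682339592454 + 247655652441369*t + 5739351952004*t^2.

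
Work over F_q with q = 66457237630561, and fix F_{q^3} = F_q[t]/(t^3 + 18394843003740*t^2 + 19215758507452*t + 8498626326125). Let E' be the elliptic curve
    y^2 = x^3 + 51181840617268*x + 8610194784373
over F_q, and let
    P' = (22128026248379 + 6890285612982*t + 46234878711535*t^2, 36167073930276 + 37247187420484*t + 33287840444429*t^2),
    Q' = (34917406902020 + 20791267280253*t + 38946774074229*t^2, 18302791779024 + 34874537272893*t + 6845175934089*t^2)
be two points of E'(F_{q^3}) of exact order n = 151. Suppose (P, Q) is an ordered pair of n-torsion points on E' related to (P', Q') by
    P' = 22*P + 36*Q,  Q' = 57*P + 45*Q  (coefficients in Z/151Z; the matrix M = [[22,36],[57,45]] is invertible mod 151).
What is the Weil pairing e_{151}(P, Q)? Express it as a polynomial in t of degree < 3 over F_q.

19154417524457 + 47413454128152*t + 44831592977155*t^2

The 151-Weil pairing on E[151] over F_{66457237630561} is alternating-bilinear: e_{151}(P',Q') = e_{151}(P,Q)^det(M).
det M = 22*45 - 36*57 = -1062 = 146 (mod 151); 146^{-1} = 30 (mod 151).
n = 151 = (10010111)_2 (8 bits, wt 5); accumulate f_{151,P'}(Q'+S)/f_{151,P'}(S) along the 7-step ladder.
So e_{151}(P',Q') = 5235952370845 + 57884526089310*t + 31816040454228*t^2.
Finally e_{151}(P,Q) = 19154417524457 + 47413454128152*t + 44831592977155*t^2.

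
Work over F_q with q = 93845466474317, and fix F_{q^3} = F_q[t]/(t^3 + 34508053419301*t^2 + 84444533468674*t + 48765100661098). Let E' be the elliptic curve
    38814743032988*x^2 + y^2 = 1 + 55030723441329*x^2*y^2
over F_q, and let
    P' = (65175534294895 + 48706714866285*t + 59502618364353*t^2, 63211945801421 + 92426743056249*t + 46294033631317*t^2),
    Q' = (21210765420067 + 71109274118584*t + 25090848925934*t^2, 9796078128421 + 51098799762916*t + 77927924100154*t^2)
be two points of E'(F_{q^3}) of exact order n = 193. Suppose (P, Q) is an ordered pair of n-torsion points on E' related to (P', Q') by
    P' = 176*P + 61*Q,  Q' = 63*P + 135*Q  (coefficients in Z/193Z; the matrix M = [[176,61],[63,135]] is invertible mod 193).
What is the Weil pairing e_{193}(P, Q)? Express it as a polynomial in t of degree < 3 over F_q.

91899124717040 + 46248447010327*t + 57136972608671*t^2

The 193-Weil pairing on E[193] over F_{93845466474317} is alternating-bilinear: e_{193}(P',Q') = e_{193}(P,Q)^det(M).
So e_{193}(P,Q) = e_{193}(P',Q')^{127}, since 38*127 = 1 mod 193.
Map (x,y)_Ed via u=(1+y)/(1-y), v=(1+y)/((1-y)x) to Montgomery A=0,B=11467506188998; then to (a',b')=(73534759281054,0).
Run Miller on y^2=x^3+73534759281054*x over F_{93845466474317}: ladder 11000001 (8 bits); e = f_P(D_Q)/f_Q(D_P).
Result: e(P',Q') = 74142002390208 + 41365551360769*t + 38083225070959*t^2.
Finally e_{193}(P,Q) = 91899124717040 + 46248447010327*t + 57136972608671*t^2.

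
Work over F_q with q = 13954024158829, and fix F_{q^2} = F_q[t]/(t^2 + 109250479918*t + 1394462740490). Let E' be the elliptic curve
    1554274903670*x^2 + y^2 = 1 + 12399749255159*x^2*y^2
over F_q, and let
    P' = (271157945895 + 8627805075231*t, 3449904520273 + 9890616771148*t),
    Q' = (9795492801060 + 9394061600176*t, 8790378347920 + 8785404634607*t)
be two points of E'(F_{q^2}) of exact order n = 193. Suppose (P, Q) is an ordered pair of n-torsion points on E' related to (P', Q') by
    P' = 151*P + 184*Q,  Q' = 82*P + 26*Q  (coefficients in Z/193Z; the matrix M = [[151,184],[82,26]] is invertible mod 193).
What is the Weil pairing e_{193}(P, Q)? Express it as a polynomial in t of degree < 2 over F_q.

The 193-Weil pairing on E[193] over F_{13954024158829} is alternating-bilinear: e_{193}(P',Q') = e_{193}(P,Q)^det(M).
So e_{193}(P,Q) = e_{193}(P',Q')^{187}, since 32*187 = 1 mod 193.
Map (x,y)_Ed via u=(1+y)/(1-y), v=(1+y)/((1-y)x) to Montgomery A=0,B=7506859341659; then to (a',b')=(214963861398,0).
8-bit Miller (11000001) on E'/F_{13954024158829} with a'=214963861398, b'=0: accumulate tangent/chord ratios at Q'+S and P'+S'.
The quotient is 12476672783321 + 10358851779485*t.
(12476672783321 + 10358851779485*t)^{187} mod (13954024158829,f) = 4049562217420 + 13088679523872*t.

4049562217420 + 13088679523872*t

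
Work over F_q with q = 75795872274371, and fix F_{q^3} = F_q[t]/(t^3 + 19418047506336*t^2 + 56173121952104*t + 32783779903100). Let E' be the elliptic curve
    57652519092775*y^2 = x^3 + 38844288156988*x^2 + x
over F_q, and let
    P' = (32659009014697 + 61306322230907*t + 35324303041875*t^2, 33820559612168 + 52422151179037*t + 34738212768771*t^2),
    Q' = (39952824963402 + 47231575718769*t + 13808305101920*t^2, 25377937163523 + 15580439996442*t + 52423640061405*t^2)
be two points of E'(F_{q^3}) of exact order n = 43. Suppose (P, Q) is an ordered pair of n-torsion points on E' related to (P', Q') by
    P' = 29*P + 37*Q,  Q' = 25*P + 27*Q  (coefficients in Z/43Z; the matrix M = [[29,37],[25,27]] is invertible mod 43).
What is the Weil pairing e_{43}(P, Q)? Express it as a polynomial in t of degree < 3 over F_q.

The 43-Weil pairing on E[43] over F_{75795872274371} is alternating-bilinear: e_{43}(P',Q') = e_{43}(P,Q)^det(M).
Hence e(P,Q) = e(P',Q')^{33} where 33 = 30^{-1} mod 43.
(x,y)|->(12905414784182x+37835055724485,12905414784182y) sends E' to y^2=x^3+52672346559125*x+26100061711201.
Run Miller on y^2=x^3+52672346559125*x+26100061711201 over F_{75795872274371}: ladder 101011 (6 bits); e = f_P(D_Q)/f_Q(D_P).
f_P(D_Q)/f_Q(D_P) = 34457738870638 + 32630300902134*t + 70452827627850*t^2.
Thus e_{43}(P,Q) = 24038194990586 + 56894433351003*t + 9460428342620*t^2.

24038194990586 + 56894433351003*t + 9460428342620*t^2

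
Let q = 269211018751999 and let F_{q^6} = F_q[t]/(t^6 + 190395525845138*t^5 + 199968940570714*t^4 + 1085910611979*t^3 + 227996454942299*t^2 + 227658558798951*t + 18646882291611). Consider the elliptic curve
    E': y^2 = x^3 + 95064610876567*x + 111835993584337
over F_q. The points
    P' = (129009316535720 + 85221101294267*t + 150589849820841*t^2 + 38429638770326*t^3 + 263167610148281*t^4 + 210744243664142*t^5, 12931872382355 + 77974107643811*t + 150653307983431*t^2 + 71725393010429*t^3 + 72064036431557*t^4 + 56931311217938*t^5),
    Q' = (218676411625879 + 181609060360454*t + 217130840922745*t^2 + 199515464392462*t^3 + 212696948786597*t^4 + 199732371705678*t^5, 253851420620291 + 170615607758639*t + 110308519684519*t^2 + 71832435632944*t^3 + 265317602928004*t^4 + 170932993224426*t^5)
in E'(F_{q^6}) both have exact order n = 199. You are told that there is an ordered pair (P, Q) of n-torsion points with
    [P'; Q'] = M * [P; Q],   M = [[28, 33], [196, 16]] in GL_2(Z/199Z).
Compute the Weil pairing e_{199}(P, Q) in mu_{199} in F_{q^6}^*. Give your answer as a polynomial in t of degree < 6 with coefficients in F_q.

e_{199}(aP+bQ,cP+dQ) = e_{199}(P,Q)^(ad-bc); with (a,b,c,d)=(28,33,196,16) this gives the det-199 law.
Inverting 149 mod 199: 195. Thus e_{199}(P,Q) = e(P',Q')^{195}.
Run Miller on y^2=x^3+95064610876567*x+111835993584337 over F_{269211018751999}: ladder 11000111 (8 bits); e = f_P(D_Q)/f_Q(D_P).
f_P(D_Q)/f_Q(D_P) = 221304048673462 + 13642057838670*t + 28593613314376*t^2 + 22009907471085*t^3 + 156220468658577*t^4 + 127468344972978*t^5.
Hence e(P,Q) = 97550452798703 + 204214437378966*t + 102040623028978*t^2 + 92493414661268*t^3 + 248895741587460*t^4 + 51592254616728*t^5 in F_{269211018751999^6}^*.

97550452798703 + 204214437378966*t + 102040623028978*t^2 + 92493414661268*t^3 + 248895741587460*t^4 + 51592254616728*t^5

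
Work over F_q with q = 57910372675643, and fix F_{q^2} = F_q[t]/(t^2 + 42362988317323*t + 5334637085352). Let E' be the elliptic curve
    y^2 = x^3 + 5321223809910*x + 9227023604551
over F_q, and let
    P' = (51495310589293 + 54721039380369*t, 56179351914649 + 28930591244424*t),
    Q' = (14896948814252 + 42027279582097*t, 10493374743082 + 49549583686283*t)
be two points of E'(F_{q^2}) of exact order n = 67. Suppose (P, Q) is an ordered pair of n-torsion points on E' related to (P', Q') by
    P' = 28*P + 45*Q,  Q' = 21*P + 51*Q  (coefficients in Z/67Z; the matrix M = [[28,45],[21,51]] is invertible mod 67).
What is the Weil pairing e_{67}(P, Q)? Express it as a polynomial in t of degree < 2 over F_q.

57047982112467 + 14496822863940*t

Alternating bilinearity on E[67] (values in mu_{67} in F_{57910372675643^2}) gives e(P',Q') = e(P,Q)^det(M).
Hence e(P,Q) = e(P',Q')^{24} where 24 = 14^{-1} mod 67.
Build f_{67,P'} and f_{67,Q'} via the 7-bit ladder of 67=1000011_2; evaluate at shifted divisors; quotient in F_{57910372675643^2}.
The quotient is 19972560097703 + 15349062159621*t.
Finally e_{67}(P,Q) = 57047982112467 + 14496822863940*t.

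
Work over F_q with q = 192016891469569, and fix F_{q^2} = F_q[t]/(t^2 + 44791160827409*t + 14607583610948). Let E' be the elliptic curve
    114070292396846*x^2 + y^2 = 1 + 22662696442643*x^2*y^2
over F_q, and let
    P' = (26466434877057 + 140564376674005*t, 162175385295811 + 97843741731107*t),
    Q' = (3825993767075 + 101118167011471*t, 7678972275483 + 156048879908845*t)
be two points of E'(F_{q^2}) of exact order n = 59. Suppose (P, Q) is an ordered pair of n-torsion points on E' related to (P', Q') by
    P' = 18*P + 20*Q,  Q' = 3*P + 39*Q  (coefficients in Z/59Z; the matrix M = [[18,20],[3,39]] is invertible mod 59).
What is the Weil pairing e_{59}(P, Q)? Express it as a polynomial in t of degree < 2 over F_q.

Since e_{59}(P,P)=e_{59}(Q,Q)=1 and e_{59}(Q,P)=e_{59}(P,Q)^{-1}, expanding e_{59}(18*P + 20*Q,3*P + 39*Q) leaves e(P,Q)^det(M).
det M = 18*39 - 20*3 = 642 = 52 (mod 59); 52^{-1} = 42 (mod 59).
Map (x,y)_Ed via u=(1+y)/(1-y), v=(1+y)/((1-y)x) to Montgomery A=59757332550208,B=170376151620194; then to (a',b')=(129379845275097,65336885308150).
Build f_{59,P'} and f_{59,Q'} via the 6-bit ladder of 59=111011_2; evaluate at shifted divisors; quotient in F_{192016891469569^2}.
Result: e(P',Q') = 154721912685265 + 9832023956367*t.
e_{59}(P,Q) = (154721912685265 + 9832023956367*t)^{42} = 177929382639493 + 61371611898441*t.

177929382639493 + 61371611898441*t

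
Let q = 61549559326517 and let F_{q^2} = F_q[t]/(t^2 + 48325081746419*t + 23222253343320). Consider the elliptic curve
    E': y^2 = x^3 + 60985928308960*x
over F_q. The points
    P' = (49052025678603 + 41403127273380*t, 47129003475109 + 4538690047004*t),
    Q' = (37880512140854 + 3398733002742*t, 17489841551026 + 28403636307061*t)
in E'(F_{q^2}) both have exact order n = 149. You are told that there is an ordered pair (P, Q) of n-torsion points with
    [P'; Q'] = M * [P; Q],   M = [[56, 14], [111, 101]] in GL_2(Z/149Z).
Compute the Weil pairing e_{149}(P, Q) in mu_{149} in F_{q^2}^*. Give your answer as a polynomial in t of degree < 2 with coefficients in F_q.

35941739673223 + 8218438665477*t

e_{149}(aP+bQ,cP+dQ) = e_{149}(P,Q)^(ad-bc); with (a,b,c,d)=(56,14,111,101) this gives the det-149 law.
det M = 56*101 - 14*111 = 4102 = 79 (mod 149); 79^{-1} = 83 (mod 149).
Run Miller on y^2=x^3+60985928308960*x over F_{61549559326517}: ladder 10010101 (8 bits); e = f_P(D_Q)/f_Q(D_P).
Miller gives e_{149}(P',Q') = 32622399270973 + 55716256132454*t in F_{61549559326517^2}.
(32622399270973 + 55716256132454*t)^{83} mod (61549559326517,f) = 35941739673223 + 8218438665477*t.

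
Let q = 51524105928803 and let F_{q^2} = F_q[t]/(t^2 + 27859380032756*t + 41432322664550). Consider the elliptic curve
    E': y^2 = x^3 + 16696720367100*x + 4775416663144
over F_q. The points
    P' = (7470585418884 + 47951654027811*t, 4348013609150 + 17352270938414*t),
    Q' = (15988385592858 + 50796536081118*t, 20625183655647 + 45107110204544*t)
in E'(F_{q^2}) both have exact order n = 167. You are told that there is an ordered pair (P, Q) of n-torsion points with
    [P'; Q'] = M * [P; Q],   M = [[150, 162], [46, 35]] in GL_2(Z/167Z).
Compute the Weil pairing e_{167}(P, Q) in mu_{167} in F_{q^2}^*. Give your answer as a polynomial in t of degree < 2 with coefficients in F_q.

Under M = [[150,162],[46,35]] in GL_2(Z/167), e_{167}(P',Q') = e_{167}(P,Q)^(150*35-162*46 mod 167).
det M = 150*35 - 162*46 = -2202 = 136 (mod 167); 136^{-1} = 70 (mod 167).
8-bit Miller (10100111) on E'/F_{51524105928803} with a'=16696720367100, b'=4775416663144: accumulate tangent/chord ratios at Q'+S and P'+S'.
Miller gives e_{167}(P',Q') = 36137525959933 + 2100081116066*t in F_{51524105928803^2}.
Thus e_{167}(P,Q) = 11844721680941 + 24184928021966*t.

11844721680941 + 24184928021966*t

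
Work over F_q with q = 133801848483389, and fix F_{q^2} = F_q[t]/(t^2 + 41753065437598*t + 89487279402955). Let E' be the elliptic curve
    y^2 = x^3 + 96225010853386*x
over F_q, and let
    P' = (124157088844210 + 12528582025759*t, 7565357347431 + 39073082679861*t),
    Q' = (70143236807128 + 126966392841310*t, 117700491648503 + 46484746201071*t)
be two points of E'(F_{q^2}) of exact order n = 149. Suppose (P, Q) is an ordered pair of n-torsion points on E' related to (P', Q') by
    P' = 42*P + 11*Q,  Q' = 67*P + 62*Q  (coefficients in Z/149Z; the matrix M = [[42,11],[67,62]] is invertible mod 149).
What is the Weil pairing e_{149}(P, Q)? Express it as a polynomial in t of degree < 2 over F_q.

47991753872155 + 40438937558192*t

Since e_{149}(P,P)=e_{149}(Q,Q)=1 and e_{149}(Q,P)=e_{149}(P,Q)^{-1}, expanding e_{149}(42*P + 11*Q,67*P + 62*Q) leaves e(P,Q)^det(M).
Inverting 79 mod 149: 83. Thus e_{149}(P,Q) = e(P',Q')^{83}.
n = 149 = (10010101)_2 (8 bits, wt 4); accumulate f_{149,P'}(Q'+S)/f_{149,P'}(S) along the 7-step ladder.
e_{149}(P',Q') = 71850489022913 + 31332712887028*t.
Raise to 83: e(P,Q) = 47991753872155 + 40438937558192*t in mu_{149}.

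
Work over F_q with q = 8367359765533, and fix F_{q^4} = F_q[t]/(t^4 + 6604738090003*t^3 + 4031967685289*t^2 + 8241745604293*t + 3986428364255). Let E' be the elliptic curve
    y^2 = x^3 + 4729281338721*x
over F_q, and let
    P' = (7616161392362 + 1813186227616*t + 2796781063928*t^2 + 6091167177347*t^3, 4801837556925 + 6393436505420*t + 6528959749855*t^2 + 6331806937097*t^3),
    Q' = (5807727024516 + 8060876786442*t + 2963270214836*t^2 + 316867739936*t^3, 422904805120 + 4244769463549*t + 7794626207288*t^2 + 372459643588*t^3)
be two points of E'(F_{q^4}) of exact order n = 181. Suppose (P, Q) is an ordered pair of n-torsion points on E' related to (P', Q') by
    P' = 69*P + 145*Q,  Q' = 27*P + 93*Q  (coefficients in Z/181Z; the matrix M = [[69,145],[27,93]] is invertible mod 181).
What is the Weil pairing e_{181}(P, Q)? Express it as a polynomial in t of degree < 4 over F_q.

e_{181} is bilinear + alternating on E[181], so e_{181}(69*P + 145*Q, 27*P + 93*Q) = e_{181}(P,Q)^(69*93-145*27).
det M = 69*93 - 145*27 = 2502 = 149 (mod 181); 149^{-1} = 164 (mod 181).
Build f_{181,P'} and f_{181,Q'} via the 8-bit ladder of 181=10110101_2; evaluate at shifted divisors; quotient in F_{8367359765533^4}.
e_{181}(P',Q') = 6887650394422 + 5866621455275*t + 3129912527623*t^2 + 5503795265177*t^3.
Thus e_{181}(P,Q) = 8072648410503 + 6259318229655*t + 3830017539826*t^2 + 1889216596024*t^3.

8072648410503 + 6259318229655*t + 3830017539826*t^2 + 1889216596024*t^3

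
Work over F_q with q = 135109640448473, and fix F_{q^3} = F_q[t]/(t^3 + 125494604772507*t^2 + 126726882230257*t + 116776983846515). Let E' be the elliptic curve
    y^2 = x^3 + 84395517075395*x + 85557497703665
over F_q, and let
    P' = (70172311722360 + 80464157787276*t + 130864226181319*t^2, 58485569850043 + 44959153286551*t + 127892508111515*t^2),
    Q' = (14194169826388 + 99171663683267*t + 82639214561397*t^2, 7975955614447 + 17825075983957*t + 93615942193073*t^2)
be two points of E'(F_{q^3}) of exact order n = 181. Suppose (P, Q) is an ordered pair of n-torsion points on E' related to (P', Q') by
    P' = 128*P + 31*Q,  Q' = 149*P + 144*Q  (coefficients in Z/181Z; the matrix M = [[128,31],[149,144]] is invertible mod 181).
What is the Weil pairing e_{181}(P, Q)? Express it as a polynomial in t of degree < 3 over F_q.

106791911983455 + 69697655529604*t + 13124160215529*t^2

The 181-Weil pairing on E[181] over F_{135109640448473} is alternating-bilinear: e_{181}(P',Q') = e_{181}(P,Q)^det(M).
Hence e(P,Q) = e(P',Q')^{54} where 54 = 57^{-1} mod 181.
Build f_{181,P'} and f_{181,Q'} via the 8-bit ladder of 181=10110101_2; evaluate at shifted divisors; quotient in F_{135109640448473^3}.
The quotient is 68531537637665 + 24891190244607*t + 39472514924713*t^2.
Finally e_{181}(P,Q) = 106791911983455 + 69697655529604*t + 13124160215529*t^2.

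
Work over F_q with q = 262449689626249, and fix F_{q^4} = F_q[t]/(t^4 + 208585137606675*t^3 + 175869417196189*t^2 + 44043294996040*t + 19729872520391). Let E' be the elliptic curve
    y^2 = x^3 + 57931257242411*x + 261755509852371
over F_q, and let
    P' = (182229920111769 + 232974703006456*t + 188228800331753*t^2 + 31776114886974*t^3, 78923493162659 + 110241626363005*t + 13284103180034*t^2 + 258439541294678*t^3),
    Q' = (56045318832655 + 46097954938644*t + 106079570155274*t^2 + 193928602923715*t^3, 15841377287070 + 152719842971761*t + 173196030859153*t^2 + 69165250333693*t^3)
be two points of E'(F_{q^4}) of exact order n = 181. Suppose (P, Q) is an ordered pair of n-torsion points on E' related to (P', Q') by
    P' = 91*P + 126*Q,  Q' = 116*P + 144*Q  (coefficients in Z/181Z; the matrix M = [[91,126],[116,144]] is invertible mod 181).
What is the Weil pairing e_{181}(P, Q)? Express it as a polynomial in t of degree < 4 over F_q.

The 181-Weil pairing on E[181] over F_{262449689626249} is alternating-bilinear: e_{181}(P',Q') = e_{181}(P,Q)^det(M).
So e_{181}(P,Q) = e_{181}(P',Q')^{82}, since 117*82 = 1 mod 181.
Run Miller on y^2=x^3+57931257242411*x+261755509852371 over F_{262449689626249}: ladder 10110101 (8 bits); e = f_P(D_Q)/f_Q(D_P).
Miller gives e_{181}(P',Q') = 168639894319414 + 38993551088577*t + 163308403397765*t^2 + 37493581685644*t^3 in F_{262449689626249^4}.
e_{181}(P,Q) = (168639894319414 + 38993551088577*t + 163308403397765*t^2 + 37493581685644*t^3)^{82} = 56898532416129 + 233492889622097*t + 13364115045988*t^2 + 29953009564033*t^3.

56898532416129 + 233492889622097*t + 13364115045988*t^2 + 29953009564033*t^3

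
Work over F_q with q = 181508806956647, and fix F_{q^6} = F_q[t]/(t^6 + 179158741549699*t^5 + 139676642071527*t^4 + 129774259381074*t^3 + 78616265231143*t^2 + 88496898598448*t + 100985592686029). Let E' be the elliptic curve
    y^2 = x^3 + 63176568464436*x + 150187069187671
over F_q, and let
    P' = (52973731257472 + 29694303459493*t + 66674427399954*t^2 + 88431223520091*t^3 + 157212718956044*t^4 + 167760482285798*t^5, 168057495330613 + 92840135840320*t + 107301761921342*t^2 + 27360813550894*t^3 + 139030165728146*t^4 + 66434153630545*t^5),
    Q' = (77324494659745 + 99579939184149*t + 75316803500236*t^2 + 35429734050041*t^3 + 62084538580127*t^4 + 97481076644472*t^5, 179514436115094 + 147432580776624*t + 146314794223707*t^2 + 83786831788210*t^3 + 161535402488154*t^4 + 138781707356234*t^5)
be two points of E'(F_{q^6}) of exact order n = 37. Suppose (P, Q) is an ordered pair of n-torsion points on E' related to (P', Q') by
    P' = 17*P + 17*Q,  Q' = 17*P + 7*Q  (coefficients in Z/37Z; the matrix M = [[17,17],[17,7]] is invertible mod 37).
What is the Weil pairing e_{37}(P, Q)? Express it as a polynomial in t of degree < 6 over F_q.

Since e_{37}(P,P)=e_{37}(Q,Q)=1 and e_{37}(Q,P)=e_{37}(P,Q)^{-1}, expanding e_{37}(17*P + 17*Q,17*P + 7*Q) leaves e(P,Q)^det(M).
Inverting 15 mod 37: 5. Thus e_{37}(P,Q) = e(P',Q')^{5}.
Double-and-add over 100101: 6-1 doublings, 3-1 additions; each step l_{T,T}/v_{2T} or l_{T,P'}/v at Q'+S for random S.
e_{37}(P',Q') = 5369100132046 + 137689916892394*t + 63507992471450*t^2 + 42448025311429*t^3 + 101147598847872*t^4 + 124439325048597*t^5.
e_{37}(P,Q) = (5369100132046 + 137689916892394*t + 63507992471450*t^2 + 42448025311429*t^3 + 101147598847872*t^4 + 124439325048597*t^5)^{5} = 60451716421187 + 36679687033829*t + 97343957739142*t^2 + 155272399707877*t^3 + 76031772839189*t^4 + 71464975437475*t^5.

60451716421187 + 36679687033829*t + 97343957739142*t^2 + 155272399707877*t^3 + 76031772839189*t^4 + 71464975437475*t^5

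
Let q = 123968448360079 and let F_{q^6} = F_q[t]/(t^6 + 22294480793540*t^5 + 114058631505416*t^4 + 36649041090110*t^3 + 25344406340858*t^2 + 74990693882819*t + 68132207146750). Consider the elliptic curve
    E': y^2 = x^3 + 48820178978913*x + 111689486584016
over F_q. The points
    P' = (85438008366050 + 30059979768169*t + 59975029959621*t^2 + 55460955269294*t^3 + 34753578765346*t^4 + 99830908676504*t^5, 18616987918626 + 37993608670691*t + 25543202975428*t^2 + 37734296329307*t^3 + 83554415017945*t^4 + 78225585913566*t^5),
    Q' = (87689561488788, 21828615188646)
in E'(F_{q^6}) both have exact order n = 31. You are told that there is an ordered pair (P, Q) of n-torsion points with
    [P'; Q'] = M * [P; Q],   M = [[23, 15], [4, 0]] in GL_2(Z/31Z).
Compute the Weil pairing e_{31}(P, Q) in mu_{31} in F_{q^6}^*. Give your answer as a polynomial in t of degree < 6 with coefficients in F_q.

e_{31} is bilinear + alternating on E[31], so e_{31}(23*P + 15*Q, 4*P) = e_{31}(P,Q)^(23*0-15*4).
Inverting 2 mod 31: 16. Thus e_{31}(P,Q) = e(P',Q')^{16}.
Miller loop for e_{31} over F_{123968448360079^6}: bits of 31 = 11111; 4 double steps + 4 add steps, l/v at each.
e_{31}(P',Q') = 62678688354169 + 109164867035047*t + 12525470205620*t^2 + 66308773100913*t^3 + 68138880803416*t^4 + 3510217663686*t^5.
(62678688354169 + 109164867035047*t + 12525470205620*t^2 + 66308773100913*t^3 + 68138880803416*t^4 + 3510217663686*t^5)^{16} mod (123968448360079,f) = 112401278914755 + 2514262560097*t + 38960308450574*t^2 + 9259928330045*t^3 + 68013050160904*t^4 + 7216935543552*t^5.

112401278914755 + 2514262560097*t + 38960308450574*t^2 + 9259928330045*t^3 + 68013050160904*t^4 + 7216935543552*t^5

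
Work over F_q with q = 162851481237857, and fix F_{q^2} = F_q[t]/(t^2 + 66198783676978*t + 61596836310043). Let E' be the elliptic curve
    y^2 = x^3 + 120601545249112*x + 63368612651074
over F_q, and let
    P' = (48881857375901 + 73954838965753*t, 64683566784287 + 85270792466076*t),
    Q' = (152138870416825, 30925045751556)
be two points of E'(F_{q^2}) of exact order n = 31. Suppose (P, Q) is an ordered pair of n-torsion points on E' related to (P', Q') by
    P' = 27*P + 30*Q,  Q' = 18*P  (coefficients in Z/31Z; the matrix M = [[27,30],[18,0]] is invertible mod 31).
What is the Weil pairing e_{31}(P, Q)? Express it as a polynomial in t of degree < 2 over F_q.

107475648554641 + 83457809972946*t

The 31-Weil pairing on E[31] over F_{162851481237857} is alternating-bilinear: e_{31}(P',Q') = e_{31}(P,Q)^det(M).
det(M) mod 31 = 18; its inverse in (Z/31)^* is 19 (check: 18*19 mod 31 = 1).
Run Miller on y^2=x^3+120601545249112*x+63368612651074 over F_{162851481237857}: ladder 11111 (5 bits); e = f_P(D_Q)/f_Q(D_P).
f_P(D_Q)/f_Q(D_P) = 162001887678861 + 13033104423785*t.
(162001887678861 + 13033104423785*t)^{19} mod (162851481237857,f) = 107475648554641 + 83457809972946*t.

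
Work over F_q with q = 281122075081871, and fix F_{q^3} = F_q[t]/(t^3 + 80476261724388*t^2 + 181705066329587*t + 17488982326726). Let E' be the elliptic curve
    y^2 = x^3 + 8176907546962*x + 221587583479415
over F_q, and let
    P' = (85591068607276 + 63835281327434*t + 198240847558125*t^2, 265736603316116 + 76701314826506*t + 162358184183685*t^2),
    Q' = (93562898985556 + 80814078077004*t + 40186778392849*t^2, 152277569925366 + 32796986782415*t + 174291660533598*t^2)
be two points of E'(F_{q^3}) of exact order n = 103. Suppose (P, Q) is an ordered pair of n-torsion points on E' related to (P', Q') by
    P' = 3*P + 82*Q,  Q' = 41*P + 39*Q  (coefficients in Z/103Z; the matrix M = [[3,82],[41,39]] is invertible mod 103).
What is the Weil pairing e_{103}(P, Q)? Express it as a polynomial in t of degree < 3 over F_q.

Alternating bilinearity on E[103] (values in mu_{103} in F_{281122075081871^3}) gives e(P',Q') = e(P,Q)^det(M).
Inverting 51 mod 103: 101. Thus e_{103}(P,Q) = e(P',Q')^{101}.
Double-and-add over 1100111: 7-1 doublings, 5-1 additions; each step l_{T,T}/v_{2T} or l_{T,P'}/v at Q'+S for random S.
So e_{103}(P',Q') = 114195490924904 + 166609876420519*t + 183712719142303*t^2.
Finally e_{103}(P,Q) = 205479268782134 + 130540165756192*t + 195212979962050*t^2.

205479268782134 + 130540165756192*t + 195212979962050*t^2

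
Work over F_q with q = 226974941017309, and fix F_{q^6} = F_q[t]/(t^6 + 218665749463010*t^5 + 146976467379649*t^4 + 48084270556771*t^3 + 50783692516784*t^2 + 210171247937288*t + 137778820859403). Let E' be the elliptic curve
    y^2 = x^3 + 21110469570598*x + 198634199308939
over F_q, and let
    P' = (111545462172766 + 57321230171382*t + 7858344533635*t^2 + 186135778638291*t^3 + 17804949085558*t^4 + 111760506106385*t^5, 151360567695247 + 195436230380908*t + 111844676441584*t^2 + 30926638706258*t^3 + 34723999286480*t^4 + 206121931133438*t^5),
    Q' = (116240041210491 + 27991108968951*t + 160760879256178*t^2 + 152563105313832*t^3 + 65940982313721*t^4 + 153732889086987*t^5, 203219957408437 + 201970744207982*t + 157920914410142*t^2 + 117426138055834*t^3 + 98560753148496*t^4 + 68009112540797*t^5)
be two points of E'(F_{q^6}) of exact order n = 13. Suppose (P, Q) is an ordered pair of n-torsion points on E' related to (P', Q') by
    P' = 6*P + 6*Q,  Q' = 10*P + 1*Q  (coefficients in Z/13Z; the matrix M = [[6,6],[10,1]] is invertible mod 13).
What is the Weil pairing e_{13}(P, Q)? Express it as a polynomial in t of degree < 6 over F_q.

Under M = [[6,6],[10,1]] in GL_2(Z/13), e_{13}(P',Q') = e_{13}(P,Q)^(6*1-6*10 mod 13).
So e_{13}(P,Q) = e_{13}(P',Q')^{6}, since 11*6 = 1 mod 13.
Miller loop for e_{13} over F_{226974941017309^6}: bits of 13 = 1101; 3 double steps + 2 add steps, l/v at each.
So e_{13}(P',Q') = 161208755490610 + 164846978445607*t + 59761627471761*t^2 + 17336335079702*t^3 + 77620758609035*t^4 + 23949658122222*t^5.
Finally e_{13}(P,Q) = 104034820206481 + 4021879238075*t + 220540924237550*t^2 + 216721416983306*t^3 + 15852565897894*t^4 + 110965715589057*t^5.

104034820206481 + 4021879238075*t + 220540924237550*t^2 + 216721416983306*t^3 + 15852565897894*t^4 + 110965715589057*t^5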